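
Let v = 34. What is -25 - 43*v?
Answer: -1487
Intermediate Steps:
-25 - 43*v = -25 - 43*34 = -25 - 1462 = -1487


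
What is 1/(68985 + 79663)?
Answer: 1/148648 ≈ 6.7273e-6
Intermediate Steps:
1/(68985 + 79663) = 1/148648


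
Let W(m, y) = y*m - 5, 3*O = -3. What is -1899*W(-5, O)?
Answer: 0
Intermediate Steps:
O = -1 (O = (⅓)*(-3) = -1)
W(m, y) = -5 + m*y (W(m, y) = m*y - 5 = -5 + m*y)
-1899*W(-5, O) = -1899*(-5 - 5*(-1)) = -1899*(-5 + 5) = -1899*0 = 0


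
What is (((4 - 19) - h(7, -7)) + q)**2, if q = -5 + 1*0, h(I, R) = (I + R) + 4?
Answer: 576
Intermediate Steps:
h(I, R) = 4 + I + R
q = -5 (q = -5 + 0 = -5)
(((4 - 19) - h(7, -7)) + q)**2 = (((4 - 19) - (4 + 7 - 7)) - 5)**2 = ((-15 - 1*4) - 5)**2 = ((-15 - 4) - 5)**2 = (-19 - 5)**2 = (-24)**2 = 576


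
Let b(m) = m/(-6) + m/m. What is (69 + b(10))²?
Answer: 42025/9 ≈ 4669.4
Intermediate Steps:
b(m) = 1 - m/6 (b(m) = m*(-⅙) + 1 = -m/6 + 1 = 1 - m/6)
(69 + b(10))² = (69 + (1 - ⅙*10))² = (69 + (1 - 5/3))² = (69 - ⅔)² = (205/3)² = 42025/9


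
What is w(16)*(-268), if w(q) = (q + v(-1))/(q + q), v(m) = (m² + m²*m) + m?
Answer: -1005/8 ≈ -125.63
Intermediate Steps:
v(m) = m + m² + m³ (v(m) = (m² + m³) + m = m + m² + m³)
w(q) = (-1 + q)/(2*q) (w(q) = (q - (1 - 1 + (-1)²))/(q + q) = (q - (1 - 1 + 1))/((2*q)) = (q - 1*1)*(1/(2*q)) = (q - 1)*(1/(2*q)) = (-1 + q)*(1/(2*q)) = (-1 + q)/(2*q))
w(16)*(-268) = ((½)*(-1 + 16)/16)*(-268) = ((½)*(1/16)*15)*(-268) = (15/32)*(-268) = -1005/8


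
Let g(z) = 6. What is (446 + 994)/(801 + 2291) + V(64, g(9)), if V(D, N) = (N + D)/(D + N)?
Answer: 1133/773 ≈ 1.4657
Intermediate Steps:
V(D, N) = 1 (V(D, N) = (D + N)/(D + N) = 1)
(446 + 994)/(801 + 2291) + V(64, g(9)) = (446 + 994)/(801 + 2291) + 1 = 1440/3092 + 1 = 1440*(1/3092) + 1 = 360/773 + 1 = 1133/773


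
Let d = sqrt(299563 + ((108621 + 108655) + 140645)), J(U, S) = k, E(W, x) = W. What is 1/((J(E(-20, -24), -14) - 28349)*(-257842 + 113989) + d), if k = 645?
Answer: 996325878/3970661020689719165 - sqrt(164371)/7941322041379438330 ≈ 2.5092e-10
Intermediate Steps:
J(U, S) = 645
d = 2*sqrt(164371) (d = sqrt(299563 + (217276 + 140645)) = sqrt(299563 + 357921) = sqrt(657484) = 2*sqrt(164371) ≈ 810.85)
1/((J(E(-20, -24), -14) - 28349)*(-257842 + 113989) + d) = 1/((645 - 28349)*(-257842 + 113989) + 2*sqrt(164371)) = 1/(-27704*(-143853) + 2*sqrt(164371)) = 1/(3985303512 + 2*sqrt(164371))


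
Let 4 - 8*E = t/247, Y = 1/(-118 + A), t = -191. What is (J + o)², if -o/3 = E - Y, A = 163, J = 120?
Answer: 12290079729841/878529600 ≈ 13989.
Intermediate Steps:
Y = 1/45 (Y = 1/(-118 + 163) = 1/45 ≈ 0.022222)
E = 1179/1976 (E = ½ - (-191)/(8*247) = ½ - ⅛*(-191/247) = ½ + 191/1976 = 1179/1976 ≈ 0.59666)
o = -51079/29640 (o = -3*(1179/1976 - 1*1/45) = -3*(1179/1976 - 1/45) = -3*51079/88920 = -51079/29640 ≈ -1.7233)
(J + o)² = (120 - 51079/29640)² = (3505721/29640)² = 12290079729841/878529600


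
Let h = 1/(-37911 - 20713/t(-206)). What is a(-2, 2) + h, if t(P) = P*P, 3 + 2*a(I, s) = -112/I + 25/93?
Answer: 3985023152045/149619507537 ≈ 26.634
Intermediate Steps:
a(I, s) = -127/93 - 56/I (a(I, s) = -3/2 + (-112/I + 25/93)/2 = -3/2 + (25/93 - 112/I)/2 = -3/2 + (25/186 - 56/I) = -127/93 - 56/I)
t(P) = P²
h = -42436/1608811909 (h = 1/(-37911 - 20713/((-206)²)) = 1/(-37911 - 20713/42436) = 1/(-1608811909/42436) = -42436/1608811909 ≈ -2.6377e-5)
a(-2, 2) + h = (-127/93 - 56/(-2)) - 42436/1608811909 = (-127/93 - 56*(-½)) - 42436/1608811909 = (-127/93 + 28) - 42436/1608811909 = 2477/93 - 42436/1608811909 = 3985023152045/149619507537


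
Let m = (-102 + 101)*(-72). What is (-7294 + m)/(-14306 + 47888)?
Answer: -3611/16791 ≈ -0.21506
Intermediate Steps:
m = 72 (m = -1*(-72) = 72)
(-7294 + m)/(-14306 + 47888) = (-7294 + 72)/(-14306 + 47888) = -7222/33582 = -7222*1/33582 = -3611/16791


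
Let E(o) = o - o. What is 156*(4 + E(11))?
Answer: 624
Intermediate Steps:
E(o) = 0
156*(4 + E(11)) = 156*(4 + 0) = 156*4 = 624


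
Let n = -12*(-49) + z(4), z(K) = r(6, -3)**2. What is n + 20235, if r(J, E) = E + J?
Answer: 20832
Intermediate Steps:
z(K) = 9 (z(K) = (-3 + 6)**2 = 3**2 = 9)
n = 597 (n = -12*(-49) + 9 = 588 + 9 = 597)
n + 20235 = 597 + 20235 = 20832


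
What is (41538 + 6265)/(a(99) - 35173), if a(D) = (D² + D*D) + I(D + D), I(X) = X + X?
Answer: -47803/15175 ≈ -3.1501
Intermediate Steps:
I(X) = 2*X
a(D) = 2*D² + 4*D (a(D) = (D² + D*D) + 2*(D + D) = (D² + D²) + 2*(2*D) = 2*D² + 4*D)
(41538 + 6265)/(a(99) - 35173) = (41538 + 6265)/(2*99*(2 + 99) - 35173) = 47803/(2*99*101 - 35173) = 47803/(19998 - 35173) = 47803/(-15175) = 47803*(-1/15175) = -47803/15175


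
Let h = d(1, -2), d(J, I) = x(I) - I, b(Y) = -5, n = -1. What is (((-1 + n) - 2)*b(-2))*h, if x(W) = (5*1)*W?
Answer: -160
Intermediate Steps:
x(W) = 5*W
d(J, I) = 4*I (d(J, I) = 5*I - I = 4*I)
h = -8 (h = 4*(-2) = -8)
(((-1 + n) - 2)*b(-2))*h = (((-1 - 1) - 2)*(-5))*(-8) = ((-2 - 2)*(-5))*(-8) = -4*(-5)*(-8) = 20*(-8) = -160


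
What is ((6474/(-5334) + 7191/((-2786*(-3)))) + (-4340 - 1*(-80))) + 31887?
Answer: 9774915371/353822 ≈ 27627.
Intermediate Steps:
((6474/(-5334) + 7191/((-2786*(-3)))) + (-4340 - 1*(-80))) + 31887 = ((6474*(-1/5334) + 7191/8358) + (-4340 + 80)) + 31887 = ((-1079/889 + 7191*(1/8358)) - 4260) + 31887 = ((-1079/889 + 2397/2786) - 4260) + 31887 = (-125023/353822 - 4260) + 31887 = -1507406743/353822 + 31887 = 9774915371/353822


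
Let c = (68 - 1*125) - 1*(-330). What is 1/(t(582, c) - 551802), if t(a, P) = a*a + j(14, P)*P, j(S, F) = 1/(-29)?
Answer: -29/6179535 ≈ -4.6929e-6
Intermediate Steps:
j(S, F) = -1/29
c = 273 (c = (68 - 125) + 330 = -57 + 330 = 273)
t(a, P) = a**2 - P/29 (t(a, P) = a*a - P/29 = a**2 - P/29)
1/(t(582, c) - 551802) = 1/((582**2 - 1/29*273) - 551802) = 1/((338724 - 273/29) - 551802) = 1/(9822723/29 - 551802) = 1/(-6179535/29) = -29/6179535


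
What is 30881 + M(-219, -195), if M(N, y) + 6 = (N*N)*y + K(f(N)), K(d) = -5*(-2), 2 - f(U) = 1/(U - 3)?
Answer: -9321510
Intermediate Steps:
f(U) = 2 - 1/(-3 + U) (f(U) = 2 - 1/(U - 3) = 2 - 1/(-3 + U))
K(d) = 10
M(N, y) = 4 + y*N² (M(N, y) = -6 + ((N*N)*y + 10) = -6 + (N²*y + 10) = -6 + (y*N² + 10) = -6 + (10 + y*N²) = 4 + y*N²)
30881 + M(-219, -195) = 30881 + (4 - 195*(-219)²) = 30881 + (4 - 195*47961) = 30881 + (4 - 9352395) = 30881 - 9352391 = -9321510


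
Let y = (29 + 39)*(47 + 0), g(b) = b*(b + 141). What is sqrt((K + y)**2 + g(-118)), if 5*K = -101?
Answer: sqrt(252074791)/5 ≈ 3175.4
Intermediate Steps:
K = -101/5 (K = (1/5)*(-101) = -101/5 ≈ -20.200)
g(b) = b*(141 + b)
y = 3196 (y = 68*47 = 3196)
sqrt((K + y)**2 + g(-118)) = sqrt((-101/5 + 3196)**2 - 118*(141 - 118)) = sqrt((15879/5)**2 - 118*23) = sqrt(252142641/25 - 2714) = sqrt(252074791/25) = sqrt(252074791)/5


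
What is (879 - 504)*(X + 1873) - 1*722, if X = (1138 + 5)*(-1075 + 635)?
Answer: -187893347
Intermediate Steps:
X = -502920 (X = 1143*(-440) = -502920)
(879 - 504)*(X + 1873) - 1*722 = (879 - 504)*(-502920 + 1873) - 1*722 = 375*(-501047) - 722 = -187892625 - 722 = -187893347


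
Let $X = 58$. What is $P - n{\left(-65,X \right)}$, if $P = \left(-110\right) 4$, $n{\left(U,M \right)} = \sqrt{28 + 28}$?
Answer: $-440 - 2 \sqrt{14} \approx -447.48$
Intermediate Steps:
$n{\left(U,M \right)} = 2 \sqrt{14}$ ($n{\left(U,M \right)} = \sqrt{56} = 2 \sqrt{14}$)
$P = -440$
$P - n{\left(-65,X \right)} = -440 - 2 \sqrt{14}$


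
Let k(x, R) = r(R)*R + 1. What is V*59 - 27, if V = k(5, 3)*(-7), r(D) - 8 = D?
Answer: -14069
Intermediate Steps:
r(D) = 8 + D
k(x, R) = 1 + R*(8 + R) (k(x, R) = (8 + R)*R + 1 = R*(8 + R) + 1 = 1 + R*(8 + R))
V = -238 (V = (1 + 3*(8 + 3))*(-7) = (1 + 3*11)*(-7) = (1 + 33)*(-7) = 34*(-7) = -238)
V*59 - 27 = -238*59 - 27 = -14042 - 27 = -14069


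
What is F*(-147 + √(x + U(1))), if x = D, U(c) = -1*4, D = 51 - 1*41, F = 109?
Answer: -16023 + 109*√6 ≈ -15756.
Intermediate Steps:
D = 10 (D = 51 - 41 = 10)
U(c) = -4
x = 10
F*(-147 + √(x + U(1))) = 109*(-147 + √(10 - 4)) = 109*(-147 + √6) = -16023 + 109*√6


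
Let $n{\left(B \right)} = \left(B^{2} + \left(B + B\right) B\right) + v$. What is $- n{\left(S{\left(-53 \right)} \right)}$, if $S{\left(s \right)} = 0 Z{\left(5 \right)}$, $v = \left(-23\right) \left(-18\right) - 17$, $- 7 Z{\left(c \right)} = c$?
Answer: $-397$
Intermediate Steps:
$Z{\left(c \right)} = - \frac{c}{7}$
$v = 397$ ($v = 414 - 17 = 397$)
$S{\left(s \right)} = 0$ ($S{\left(s \right)} = 0 \left(\left(- \frac{1}{7}\right) 5\right) = 0 \left(- \frac{5}{7}\right) = 0$)
$n{\left(B \right)} = 397 + 3 B^{2}$ ($n{\left(B \right)} = \left(B^{2} + \left(B + B\right) B\right) + 397 = \left(B^{2} + 2 B B\right) + 397 = \left(B^{2} + 2 B^{2}\right) + 397 = 3 B^{2} + 397 = 397 + 3 B^{2}$)
$- n{\left(S{\left(-53 \right)} \right)} = - (397 + 3 \cdot 0^{2}) = - (397 + 3 \cdot 0) = - (397 + 0) = \left(-1\right) 397 = -397$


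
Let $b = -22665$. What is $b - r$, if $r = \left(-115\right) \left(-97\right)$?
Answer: $-33820$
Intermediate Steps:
$r = 11155$
$b - r = -22665 - 11155 = -33820$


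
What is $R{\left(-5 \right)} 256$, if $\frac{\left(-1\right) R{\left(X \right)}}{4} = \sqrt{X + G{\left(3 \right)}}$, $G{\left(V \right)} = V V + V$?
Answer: $- 1024 \sqrt{7} \approx -2709.3$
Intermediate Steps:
$G{\left(V \right)} = V + V^{2}$ ($G{\left(V \right)} = V^{2} + V = V + V^{2}$)
$R{\left(X \right)} = - 4 \sqrt{12 + X}$ ($R{\left(X \right)} = - 4 \sqrt{X + 3 \left(1 + 3\right)} = - 4 \sqrt{X + 3 \cdot 4} = - 4 \sqrt{X + 12} = - 4 \sqrt{12 + X}$)
$R{\left(-5 \right)} 256 = - 4 \sqrt{12 - 5} \cdot 256 = - 4 \sqrt{7} \cdot 256 = - 1024 \sqrt{7}$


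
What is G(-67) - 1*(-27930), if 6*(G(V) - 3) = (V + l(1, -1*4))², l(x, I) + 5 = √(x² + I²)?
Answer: 172799/6 - 24*√17 ≈ 28701.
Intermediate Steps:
l(x, I) = -5 + √(I² + x²) (l(x, I) = -5 + √(x² + I²) = -5 + √(I² + x²))
G(V) = 3 + (-5 + V + √17)²/6 (G(V) = 3 + (V + (-5 + √((-1*4)² + 1²)))²/6 = 3 + (V + (-5 + √((-4)² + 1)))²/6 = 3 + (V + (-5 + √(16 + 1)))²/6 = 3 + (V + (-5 + √17))²/6 = 3 + (-5 + V + √17)²/6)
G(-67) - 1*(-27930) = (3 + (-5 - 67 + √17)²/6) - 1*(-27930) = (3 + (-72 + √17)²/6) + 27930 = 27933 + (-72 + √17)²/6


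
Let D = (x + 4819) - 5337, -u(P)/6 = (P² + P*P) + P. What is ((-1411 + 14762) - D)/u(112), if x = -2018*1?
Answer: -15887/151200 ≈ -0.10507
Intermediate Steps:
x = -2018
u(P) = -12*P² - 6*P (u(P) = -6*((P² + P*P) + P) = -6*((P² + P²) + P) = -6*(2*P² + P) = -6*(P + 2*P²) = -12*P² - 6*P)
D = -2536 (D = (-2018 + 4819) - 5337 = 2801 - 5337 = -2536)
((-1411 + 14762) - D)/u(112) = ((-1411 + 14762) - 1*(-2536))/((-6*112*(1 + 2*112))) = (13351 + 2536)/((-6*112*(1 + 224))) = 15887/((-6*112*225)) = 15887/(-151200) = 15887*(-1/151200) = -15887/151200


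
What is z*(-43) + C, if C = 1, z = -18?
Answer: 775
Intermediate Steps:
z*(-43) + C = -18*(-43) + 1 = 774 + 1 = 775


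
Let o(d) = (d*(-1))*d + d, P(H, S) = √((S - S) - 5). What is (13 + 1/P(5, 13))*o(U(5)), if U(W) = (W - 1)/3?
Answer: -52/9 + 4*I*√5/45 ≈ -5.7778 + 0.19876*I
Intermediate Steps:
P(H, S) = I*√5 (P(H, S) = √(0 - 5) = √(-5) = I*√5)
U(W) = -⅓ + W/3 (U(W) = (-1 + W)*(⅓) = -⅓ + W/3)
o(d) = d - d² (o(d) = (-d)*d + d = -d² + d = d - d²)
(13 + 1/P(5, 13))*o(U(5)) = (13 + 1/(I*√5))*((-⅓ + (⅓)*5)*(1 - (-⅓ + (⅓)*5))) = (13 - I*√5/5)*((-⅓ + 5/3)*(1 - (-⅓ + 5/3))) = (13 - I*√5/5)*(4*(1 - 1*4/3)/3) = (13 - I*√5/5)*(4*(1 - 4/3)/3) = (13 - I*√5/5)*((4/3)*(-⅓)) = (13 - I*√5/5)*(-4/9) = -52/9 + 4*I*√5/45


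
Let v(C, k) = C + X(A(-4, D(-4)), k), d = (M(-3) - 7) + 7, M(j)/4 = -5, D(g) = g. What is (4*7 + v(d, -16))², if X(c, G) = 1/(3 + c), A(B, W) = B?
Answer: 49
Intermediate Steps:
M(j) = -20 (M(j) = 4*(-5) = -20)
d = -20 (d = (-20 - 7) + 7 = -27 + 7 = -20)
v(C, k) = -1 + C (v(C, k) = C + 1/(3 - 4) = C + 1/(-1) = C - 1 = -1 + C)
(4*7 + v(d, -16))² = (4*7 + (-1 - 20))² = (28 - 21)² = 7² = 49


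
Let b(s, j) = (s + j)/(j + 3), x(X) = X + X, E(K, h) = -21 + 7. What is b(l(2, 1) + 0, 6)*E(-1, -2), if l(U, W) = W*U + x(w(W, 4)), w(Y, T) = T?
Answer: -224/9 ≈ -24.889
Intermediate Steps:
E(K, h) = -14
x(X) = 2*X
l(U, W) = 8 + U*W (l(U, W) = W*U + 2*4 = U*W + 8 = 8 + U*W)
b(s, j) = (j + s)/(3 + j)
b(l(2, 1) + 0, 6)*E(-1, -2) = ((6 + ((8 + 2*1) + 0))/(3 + 6))*(-14) = ((6 + ((8 + 2) + 0))/9)*(-14) = ((6 + (10 + 0))/9)*(-14) = ((6 + 10)/9)*(-14) = ((1/9)*16)*(-14) = (16/9)*(-14) = -224/9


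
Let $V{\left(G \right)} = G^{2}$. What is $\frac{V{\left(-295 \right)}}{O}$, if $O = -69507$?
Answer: $- \frac{87025}{69507} \approx -1.252$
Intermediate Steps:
$\frac{V{\left(-295 \right)}}{O} = \frac{\left(-295\right)^{2}}{-69507} = 87025 \left(- \frac{1}{69507}\right) = - \frac{87025}{69507}$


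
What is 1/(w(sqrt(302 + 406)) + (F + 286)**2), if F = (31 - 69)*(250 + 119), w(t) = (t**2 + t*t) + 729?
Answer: 1/188679841 ≈ 5.3000e-9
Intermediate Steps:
w(t) = 729 + 2*t**2 (w(t) = (t**2 + t**2) + 729 = 2*t**2 + 729 = 729 + 2*t**2)
F = -14022 (F = -38*369 = -14022)
1/(w(sqrt(302 + 406)) + (F + 286)**2) = 1/((729 + 2*(sqrt(302 + 406))**2) + (-14022 + 286)**2) = 1/((729 + 2*(sqrt(708))**2) + (-13736)**2) = 1/((729 + 2*(2*sqrt(177))**2) + 188677696) = 1/((729 + 2*708) + 188677696) = 1/((729 + 1416) + 188677696) = 1/(2145 + 188677696) = 1/188679841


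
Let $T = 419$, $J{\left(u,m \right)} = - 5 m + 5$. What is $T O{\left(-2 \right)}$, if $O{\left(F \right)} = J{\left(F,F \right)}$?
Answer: $6285$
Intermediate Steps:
$J{\left(u,m \right)} = 5 - 5 m$
$O{\left(F \right)} = 5 - 5 F$
$T O{\left(-2 \right)} = 419 \left(5 - -10\right) = 419 \left(5 + 10\right) = 419 \cdot 15 = 6285$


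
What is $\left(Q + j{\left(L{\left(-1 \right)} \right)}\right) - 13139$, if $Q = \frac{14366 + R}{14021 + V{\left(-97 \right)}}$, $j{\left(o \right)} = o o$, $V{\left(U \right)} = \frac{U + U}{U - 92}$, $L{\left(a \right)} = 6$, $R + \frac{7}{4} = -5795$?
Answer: $- \frac{138893864803}{10600652} \approx -13102.0$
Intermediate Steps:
$R = - \frac{23187}{4}$ ($R = - \frac{7}{4} - 5795 = - \frac{23187}{4} \approx -5796.8$)
$V{\left(U \right)} = \frac{2 U}{-92 + U}$
$j{\left(o \right)} = o^{2}$
$Q = \frac{6478353}{10600652}$ ($Q = \frac{14366 - \frac{23187}{4}}{14021 + 2 \left(-97\right) \frac{1}{-92 - 97}} = \frac{34277}{4 \left(14021 + 2 \left(-97\right) \frac{1}{-189}\right)} = \frac{34277}{4 \left(14021 + 2 \left(-97\right) \left(- \frac{1}{189}\right)\right)} = \frac{34277}{4 \left(14021 + \frac{194}{189}\right)} = \frac{34277}{4 \cdot \frac{2650163}{189}} = \frac{34277}{4} \cdot \frac{189}{2650163} = \frac{6478353}{10600652} \approx 0.61113$)
$\left(Q + j{\left(L{\left(-1 \right)} \right)}\right) - 13139 = \left(\frac{6478353}{10600652} + 6^{2}\right) - 13139 = \left(\frac{6478353}{10600652} + 36\right) - 13139 = \frac{388101825}{10600652} - 13139 = - \frac{138893864803}{10600652}$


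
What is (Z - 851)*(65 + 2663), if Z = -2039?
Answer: -7883920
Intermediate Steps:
(Z - 851)*(65 + 2663) = (-2039 - 851)*(65 + 2663) = -2890*2728 = -7883920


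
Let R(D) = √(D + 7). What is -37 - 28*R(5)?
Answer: -37 - 56*√3 ≈ -133.99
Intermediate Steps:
R(D) = √(7 + D)
-37 - 28*R(5) = -37 - 28*√(7 + 5) = -37 - 56*√3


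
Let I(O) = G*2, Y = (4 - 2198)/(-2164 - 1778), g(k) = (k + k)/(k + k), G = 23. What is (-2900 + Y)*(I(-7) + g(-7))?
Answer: -268595741/1971 ≈ -1.3627e+5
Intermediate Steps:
g(k) = 1 (g(k) = (2*k)/((2*k)) = (2*k)*(1/(2*k)) = 1)
Y = 1097/1971 (Y = -2194/(-3942) = -2194*(-1/3942) = 1097/1971 ≈ 0.55657)
I(O) = 46 (I(O) = 23*2 = 46)
(-2900 + Y)*(I(-7) + g(-7)) = (-2900 + 1097/1971)*(46 + 1) = -5714803/1971*47 = -268595741/1971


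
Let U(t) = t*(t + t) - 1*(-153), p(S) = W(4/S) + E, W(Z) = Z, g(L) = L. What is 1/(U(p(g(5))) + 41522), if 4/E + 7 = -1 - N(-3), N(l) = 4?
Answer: 225/9376973 ≈ 2.3995e-5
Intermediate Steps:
E = -⅓ (E = 4/(-7 + (-1 - 1*4)) = 4/(-7 + (-1 - 4)) = 4/(-7 - 5) = 4/(-12) = 4*(-1/12) = -⅓ ≈ -0.33333)
p(S) = -⅓ + 4/S (p(S) = 4/S - ⅓ = -⅓ + 4/S)
U(t) = 153 + 2*t² (U(t) = t*(2*t) + 153 = 2*t² + 153 = 153 + 2*t²)
1/(U(p(g(5))) + 41522) = 1/((153 + 2*((⅓)*(12 - 1*5)/5)²) + 41522) = 1/((153 + 2*((⅓)*(⅕)*(12 - 5))²) + 41522) = 1/((153 + 2*((⅓)*(⅕)*7)²) + 41522) = 1/((153 + 2*(7/15)²) + 41522) = 1/((153 + 2*(49/225)) + 41522) = 1/((153 + 98/225) + 41522) = 1/(34523/225 + 41522) = 1/(9376973/225) = 225/9376973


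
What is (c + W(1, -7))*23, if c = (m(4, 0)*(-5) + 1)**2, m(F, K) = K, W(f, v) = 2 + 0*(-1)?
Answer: 69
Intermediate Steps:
W(f, v) = 2 (W(f, v) = 2 + 0 = 2)
c = 1 (c = (0*(-5) + 1)**2 = (0 + 1)**2 = 1**2 = 1)
(c + W(1, -7))*23 = (1 + 2)*23 = 3*23 = 69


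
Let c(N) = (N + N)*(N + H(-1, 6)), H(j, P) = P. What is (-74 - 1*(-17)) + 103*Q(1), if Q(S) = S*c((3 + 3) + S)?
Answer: 18689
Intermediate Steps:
c(N) = 2*N*(6 + N) (c(N) = (N + N)*(N + 6) = (2*N)*(6 + N) = 2*N*(6 + N))
Q(S) = 2*S*(6 + S)*(12 + S) (Q(S) = S*(2*((3 + 3) + S)*(6 + ((3 + 3) + S))) = S*(2*(6 + S)*(6 + (6 + S))) = S*(2*(6 + S)*(12 + S)) = 2*S*(6 + S)*(12 + S))
(-74 - 1*(-17)) + 103*Q(1) = (-74 - 1*(-17)) + 103*(2*1*(6 + 1)*(12 + 1)) = (-74 + 17) + 103*(2*1*7*13) = -57 + 103*182 = -57 + 18746 = 18689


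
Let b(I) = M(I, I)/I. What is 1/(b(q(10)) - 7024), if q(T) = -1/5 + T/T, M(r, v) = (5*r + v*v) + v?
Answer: -5/35086 ≈ -0.00014251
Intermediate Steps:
M(r, v) = v + v² + 5*r (M(r, v) = (5*r + v²) + v = (v² + 5*r) + v = v + v² + 5*r)
q(T) = ⅘ (q(T) = -1*⅕ + 1 = -⅕ + 1 = ⅘)
b(I) = (I² + 6*I)/I (b(I) = (I + I² + 5*I)/I = (I² + 6*I)/I)
1/(b(q(10)) - 7024) = 1/((6 + ⅘) - 7024) = 1/(34/5 - 7024) = 1/(-35086/5) = -5/35086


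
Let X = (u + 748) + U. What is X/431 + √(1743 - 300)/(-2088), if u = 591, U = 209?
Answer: 1548/431 - √1443/2088 ≈ 3.5735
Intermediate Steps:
X = 1548 (X = (591 + 748) + 209 = 1339 + 209 = 1548)
X/431 + √(1743 - 300)/(-2088) = 1548/431 + √(1743 - 300)/(-2088) = 1548*(1/431) + √1443*(-1/2088) = 1548/431 - √1443/2088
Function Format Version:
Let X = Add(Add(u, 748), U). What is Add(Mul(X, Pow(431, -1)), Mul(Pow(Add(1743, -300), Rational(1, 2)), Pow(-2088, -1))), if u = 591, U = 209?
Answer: Add(Rational(1548, 431), Mul(Rational(-1, 2088), Pow(1443, Rational(1, 2)))) ≈ 3.5735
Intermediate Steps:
X = 1548 (X = Add(Add(591, 748), 209) = Add(1339, 209) = 1548)
Add(Mul(X, Pow(431, -1)), Mul(Pow(Add(1743, -300), Rational(1, 2)), Pow(-2088, -1))) = Add(Mul(1548, Pow(431, -1)), Mul(Pow(Add(1743, -300), Rational(1, 2)), Pow(-2088, -1))) = Add(Mul(1548, Rational(1, 431)), Mul(Pow(1443, Rational(1, 2)), Rational(-1, 2088))) = Add(Rational(1548, 431), Mul(Rational(-1, 2088), Pow(1443, Rational(1, 2))))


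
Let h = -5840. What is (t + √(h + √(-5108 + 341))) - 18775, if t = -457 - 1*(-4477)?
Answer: -14755 + √(-5840 + I*√4767) ≈ -14755.0 + 76.421*I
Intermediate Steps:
t = 4020 (t = -457 + 4477 = 4020)
(t + √(h + √(-5108 + 341))) - 18775 = (4020 + √(-5840 + √(-5108 + 341))) - 18775 = (4020 + √(-5840 + √(-4767))) - 18775 = (4020 + √(-5840 + I*√4767)) - 18775 = -14755 + √(-5840 + I*√4767)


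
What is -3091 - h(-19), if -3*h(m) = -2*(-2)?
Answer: -9269/3 ≈ -3089.7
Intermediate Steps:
h(m) = -4/3 (h(m) = -(-2)*(-2)/3 = -⅓*4 = -4/3)
-3091 - h(-19) = -3091 - 1*(-4/3) = -3091 + 4/3 = -9269/3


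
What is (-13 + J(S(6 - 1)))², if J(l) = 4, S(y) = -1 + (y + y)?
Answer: 81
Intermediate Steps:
S(y) = -1 + 2*y
(-13 + J(S(6 - 1)))² = (-13 + 4)² = (-9)² = 81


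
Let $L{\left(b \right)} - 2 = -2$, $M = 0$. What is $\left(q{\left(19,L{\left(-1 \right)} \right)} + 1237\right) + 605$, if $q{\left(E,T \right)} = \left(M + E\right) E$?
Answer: $2203$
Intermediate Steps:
$L{\left(b \right)} = 0$ ($L{\left(b \right)} = 2 - 2 = 0$)
$q{\left(E,T \right)} = E^{2}$ ($q{\left(E,T \right)} = \left(0 + E\right) E = E E = E^{2}$)
$\left(q{\left(19,L{\left(-1 \right)} \right)} + 1237\right) + 605 = \left(19^{2} + 1237\right) + 605 = \left(361 + 1237\right) + 605 = 1598 + 605 = 2203$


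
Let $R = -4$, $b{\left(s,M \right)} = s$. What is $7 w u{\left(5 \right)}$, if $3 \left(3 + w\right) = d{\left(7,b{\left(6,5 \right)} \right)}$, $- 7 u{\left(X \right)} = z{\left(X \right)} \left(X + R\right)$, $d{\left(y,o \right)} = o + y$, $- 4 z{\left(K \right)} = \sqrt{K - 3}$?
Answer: $\frac{\sqrt{2}}{3} \approx 0.4714$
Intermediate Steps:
$z{\left(K \right)} = - \frac{\sqrt{-3 + K}}{4}$ ($z{\left(K \right)} = - \frac{\sqrt{K - 3}}{4} = - \frac{\sqrt{-3 + K}}{4}$)
$u{\left(X \right)} = \frac{\sqrt{-3 + X} \left(-4 + X\right)}{28}$ ($u{\left(X \right)} = - \frac{- \frac{\sqrt{-3 + X}}{4} \left(X - 4\right)}{7} = - \frac{- \frac{\sqrt{-3 + X}}{4} \left(-4 + X\right)}{7} = - \frac{\left(- \frac{1}{4}\right) \sqrt{-3 + X} \left(-4 + X\right)}{7} = \frac{\sqrt{-3 + X} \left(-4 + X\right)}{28}$)
$w = \frac{4}{3}$ ($w = -3 + \frac{6 + 7}{3} = -3 + \frac{1}{3} \cdot 13 = -3 + \frac{13}{3} = \frac{4}{3} \approx 1.3333$)
$7 w u{\left(5 \right)} = 7 \cdot \frac{4}{3} \frac{\sqrt{-3 + 5} \left(-4 + 5\right)}{28} = \frac{28 \cdot \frac{1}{28} \sqrt{2} \cdot 1}{3} = \frac{28 \frac{\sqrt{2}}{28}}{3} = \frac{\sqrt{2}}{3}$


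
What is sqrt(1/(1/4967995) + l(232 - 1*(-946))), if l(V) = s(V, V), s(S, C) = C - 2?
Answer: sqrt(4969171) ≈ 2229.2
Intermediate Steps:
s(S, C) = -2 + C
l(V) = -2 + V
sqrt(1/(1/4967995) + l(232 - 1*(-946))) = sqrt(1/(1/4967995) + (-2 + (232 - 1*(-946)))) = sqrt(1/(1/4967995) + (-2 + (232 + 946))) = sqrt(4967995 + (-2 + 1178)) = sqrt(4967995 + 1176) = sqrt(4969171)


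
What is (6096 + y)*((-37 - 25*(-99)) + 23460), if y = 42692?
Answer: 1263511624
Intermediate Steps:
(6096 + y)*((-37 - 25*(-99)) + 23460) = (6096 + 42692)*((-37 - 25*(-99)) + 23460) = 48788*((-37 + 2475) + 23460) = 48788*(2438 + 23460) = 48788*25898 = 1263511624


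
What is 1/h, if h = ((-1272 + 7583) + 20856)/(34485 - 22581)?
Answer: 11904/27167 ≈ 0.43818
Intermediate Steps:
h = 27167/11904 (h = (6311 + 20856)/11904 = 27167*(1/11904) = 27167/11904 ≈ 2.2822)
1/h = 1/(27167/11904) = 11904/27167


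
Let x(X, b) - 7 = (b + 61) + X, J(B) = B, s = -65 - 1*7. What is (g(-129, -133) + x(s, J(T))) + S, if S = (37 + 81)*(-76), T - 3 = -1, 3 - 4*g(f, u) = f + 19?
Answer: -35767/4 ≈ -8941.8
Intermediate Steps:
g(f, u) = -4 - f/4 (g(f, u) = 3/4 - (f + 19)/4 = 3/4 - (19 + f)/4 = 3/4 + (-19/4 - f/4) = -4 - f/4)
T = 2 (T = 3 - 1 = 2)
s = -72 (s = -65 - 7 = -72)
S = -8968 (S = 118*(-76) = -8968)
x(X, b) = 68 + X + b (x(X, b) = 7 + ((b + 61) + X) = 7 + ((61 + b) + X) = 7 + (61 + X + b) = 68 + X + b)
(g(-129, -133) + x(s, J(T))) + S = ((-4 - 1/4*(-129)) + (68 - 72 + 2)) - 8968 = ((-4 + 129/4) - 2) - 8968 = (113/4 - 2) - 8968 = 105/4 - 8968 = -35767/4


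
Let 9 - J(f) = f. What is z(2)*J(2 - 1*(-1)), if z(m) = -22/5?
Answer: -132/5 ≈ -26.400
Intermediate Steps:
J(f) = 9 - f
z(m) = -22/5 (z(m) = -22*⅕ = -22/5)
z(2)*J(2 - 1*(-1)) = -22*(9 - (2 - 1*(-1)))/5 = -22*(9 - (2 + 1))/5 = -22*(9 - 1*3)/5 = -22*(9 - 3)/5 = -22/5*6 = -132/5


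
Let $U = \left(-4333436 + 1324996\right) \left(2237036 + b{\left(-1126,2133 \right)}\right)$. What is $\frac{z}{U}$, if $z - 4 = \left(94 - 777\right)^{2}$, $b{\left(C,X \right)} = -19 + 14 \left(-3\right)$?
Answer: $- \frac{466493}{6729805069000} \approx -6.9317 \cdot 10^{-8}$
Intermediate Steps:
$b{\left(C,X \right)} = -61$ ($b{\left(C,X \right)} = -19 - 42 = -61$)
$z = 466493$ ($z = 4 + \left(94 - 777\right)^{2} = 4 + \left(-683\right)^{2} = 4 + 466489 = 466493$)
$U = -6729805069000$ ($U = \left(-4333436 + 1324996\right) \left(2237036 - 61\right) = \left(-3008440\right) 2236975 = -6729805069000$)
$\frac{z}{U} = \frac{466493}{-6729805069000} = 466493 \left(- \frac{1}{6729805069000}\right) = - \frac{466493}{6729805069000}$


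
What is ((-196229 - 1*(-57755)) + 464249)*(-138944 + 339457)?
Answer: 65322122575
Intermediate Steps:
((-196229 - 1*(-57755)) + 464249)*(-138944 + 339457) = ((-196229 + 57755) + 464249)*200513 = (-138474 + 464249)*200513 = 325775*200513 = 65322122575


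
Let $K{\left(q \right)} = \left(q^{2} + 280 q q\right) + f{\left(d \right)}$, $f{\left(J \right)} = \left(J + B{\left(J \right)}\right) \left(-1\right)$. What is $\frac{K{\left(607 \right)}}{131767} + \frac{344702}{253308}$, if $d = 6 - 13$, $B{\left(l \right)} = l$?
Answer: $\frac{13135728587899}{16688817618} \approx 787.1$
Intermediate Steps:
$d = -7$ ($d = 6 - 13 = -7$)
$f{\left(J \right)} = - 2 J$ ($f{\left(J \right)} = \left(J + J\right) \left(-1\right) = 2 J \left(-1\right) = - 2 J$)
$K{\left(q \right)} = 14 + 281 q^{2}$ ($K{\left(q \right)} = \left(q^{2} + 280 q q\right) - -14 = \left(q^{2} + 280 q^{2}\right) + 14 = 281 q^{2} + 14 = 14 + 281 q^{2}$)
$\frac{K{\left(607 \right)}}{131767} + \frac{344702}{253308} = \frac{14 + 281 \cdot 607^{2}}{131767} + \frac{344702}{253308} = \left(14 + 281 \cdot 368449\right) \frac{1}{131767} + 344702 \cdot \frac{1}{253308} = \left(14 + 103534169\right) \frac{1}{131767} + \frac{172351}{126654} = 103534183 \cdot \frac{1}{131767} + \frac{172351}{126654} = \frac{103534183}{131767} + \frac{172351}{126654} = \frac{13135728587899}{16688817618}$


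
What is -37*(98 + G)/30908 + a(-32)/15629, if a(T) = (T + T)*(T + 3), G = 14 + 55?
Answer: -39206343/483061132 ≈ -0.081162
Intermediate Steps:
G = 69
a(T) = 2*T*(3 + T) (a(T) = (2*T)*(3 + T) = 2*T*(3 + T))
-37*(98 + G)/30908 + a(-32)/15629 = -37*(98 + 69)/30908 + (2*(-32)*(3 - 32))/15629 = -37*167*(1/30908) + (2*(-32)*(-29))*(1/15629) = -6179*1/30908 + 1856*(1/15629) = -6179/30908 + 1856/15629 = -39206343/483061132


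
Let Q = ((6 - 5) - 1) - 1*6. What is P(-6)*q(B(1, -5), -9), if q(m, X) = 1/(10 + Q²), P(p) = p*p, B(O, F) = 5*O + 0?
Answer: 18/23 ≈ 0.78261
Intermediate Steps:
Q = -6 (Q = (1 - 1) - 6 = 0 - 6 = -6)
B(O, F) = 5*O
P(p) = p²
q(m, X) = 1/46 (q(m, X) = 1/(10 + (-6)²) = 1/(10 + 36) = 1/46)
P(-6)*q(B(1, -5), -9) = (-6)²*(1/46) = 36*(1/46) = 18/23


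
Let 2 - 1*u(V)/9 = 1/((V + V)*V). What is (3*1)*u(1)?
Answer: 81/2 ≈ 40.500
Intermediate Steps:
u(V) = 18 - 9/(2*V²) (u(V) = 18 - 9/((V + V)*V) = 18 - 9/((2*V)*V) = 18 - 9*1/(2*V)/V = 18 - 9/(2*V²))
(3*1)*u(1) = (3*1)*(18 - 9/2/1²) = 3*(18 - 9/2*1) = 3*(18 - 9/2) = 3*(27/2) = 81/2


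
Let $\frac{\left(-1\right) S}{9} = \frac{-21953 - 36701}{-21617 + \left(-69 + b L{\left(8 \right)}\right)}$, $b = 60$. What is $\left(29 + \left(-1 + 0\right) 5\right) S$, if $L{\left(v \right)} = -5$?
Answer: $- \frac{6334632}{10993} \approx -576.24$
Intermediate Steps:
$S = - \frac{263943}{10993}$ ($S = - 9 \frac{-21953 - 36701}{-21617 + \left(-69 + 60 \left(-5\right)\right)} = - 9 \left(- \frac{58654}{-21617 - 369}\right) = - 9 \left(- \frac{58654}{-21986}\right) = - 9 \left(\left(-58654\right) \left(- \frac{1}{21986}\right)\right) = \left(-9\right) \frac{29327}{10993} = - \frac{263943}{10993} \approx -24.01$)
$\left(29 + \left(-1 + 0\right) 5\right) S = \left(29 + \left(-1 + 0\right) 5\right) \left(- \frac{263943}{10993}\right) = \left(29 - 5\right) \left(- \frac{263943}{10993}\right) = 24 \left(- \frac{263943}{10993}\right) = - \frac{6334632}{10993}$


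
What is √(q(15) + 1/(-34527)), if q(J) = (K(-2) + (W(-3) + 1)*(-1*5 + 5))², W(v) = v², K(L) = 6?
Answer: √42916059717/34527 ≈ 6.0000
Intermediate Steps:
q(J) = 36 (q(J) = (6 + ((-3)² + 1)*(-1*5 + 5))² = (6 + (9 + 1)*(-5 + 5))² = (6 + 10*0)² = (6 + 0)² = 6² = 36)
√(q(15) + 1/(-34527)) = √(36 + 1/(-34527)) = √(36 - 1/34527) = √(1242971/34527) = √42916059717/34527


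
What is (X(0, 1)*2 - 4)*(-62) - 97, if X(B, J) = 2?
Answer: -97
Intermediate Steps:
(X(0, 1)*2 - 4)*(-62) - 97 = (2*2 - 4)*(-62) - 97 = (4 - 4)*(-62) - 97 = 0*(-62) - 97 = 0 - 97 = -97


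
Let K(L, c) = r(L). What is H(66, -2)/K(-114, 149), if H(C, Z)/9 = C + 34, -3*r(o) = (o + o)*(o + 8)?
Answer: -225/2014 ≈ -0.11172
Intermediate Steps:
r(o) = -2*o*(8 + o)/3 (r(o) = -(o + o)*(o + 8)/3 = -2*o*(8 + o)/3)
K(L, c) = -2*L*(8 + L)/3
H(C, Z) = 306 + 9*C (H(C, Z) = 9*(C + 34) = 9*(34 + C) = 306 + 9*C)
H(66, -2)/K(-114, 149) = (306 + 9*66)/((-⅔*(-114)*(8 - 114))) = (306 + 594)/((-⅔*(-114)*(-106))) = 900/(-8056) = 900*(-1/8056) = -225/2014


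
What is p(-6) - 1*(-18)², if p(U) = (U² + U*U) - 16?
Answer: -268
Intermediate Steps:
p(U) = -16 + 2*U² (p(U) = (U² + U²) - 16 = 2*U² - 16 = -16 + 2*U²)
p(-6) - 1*(-18)² = (-16 + 2*(-6)²) - 1*(-18)² = (-16 + 2*36) - 1*324 = (-16 + 72) - 324 = 56 - 324 = -268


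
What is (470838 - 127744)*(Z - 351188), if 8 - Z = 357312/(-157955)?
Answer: -19031520104965272/157955 ≈ -1.2049e+11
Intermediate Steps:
Z = 1620952/157955 (Z = 8 - 357312/(-157955) = 8 - 357312*(-1)/157955 = 8 - 1*(-357312/157955) = 8 + 357312/157955 = 1620952/157955 ≈ 10.262)
(470838 - 127744)*(Z - 351188) = (470838 - 127744)*(1620952/157955 - 351188) = 343094*(-55470279588/157955) = -19031520104965272/157955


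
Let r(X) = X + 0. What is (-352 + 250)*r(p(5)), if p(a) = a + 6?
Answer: -1122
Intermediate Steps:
p(a) = 6 + a
r(X) = X
(-352 + 250)*r(p(5)) = (-352 + 250)*(6 + 5) = -102*11 = -1122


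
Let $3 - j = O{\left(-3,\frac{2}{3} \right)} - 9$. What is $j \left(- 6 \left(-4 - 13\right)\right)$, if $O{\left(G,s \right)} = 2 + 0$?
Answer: $1020$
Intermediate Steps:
$O{\left(G,s \right)} = 2$
$j = 10$ ($j = 3 - \left(2 - 9\right) = 3 - -7 = 3 + 7 = 10$)
$j \left(- 6 \left(-4 - 13\right)\right) = 10 \left(- 6 \left(-4 - 13\right)\right) = 10 \left(\left(-6\right) \left(-17\right)\right) = 10 \cdot 102 = 1020$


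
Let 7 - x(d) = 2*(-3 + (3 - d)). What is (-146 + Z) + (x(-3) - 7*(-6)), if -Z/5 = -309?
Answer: 1442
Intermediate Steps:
x(d) = 7 + 2*d (x(d) = 7 - 2*(-3 + (3 - d)) = 7 - 2*(-d) = 7 - (-2)*d = 7 + 2*d)
Z = 1545 (Z = -5*(-309) = 1545)
(-146 + Z) + (x(-3) - 7*(-6)) = (-146 + 1545) + ((7 + 2*(-3)) - 7*(-6)) = 1399 + ((7 - 6) + 42) = 1399 + (1 + 42) = 1399 + 43 = 1442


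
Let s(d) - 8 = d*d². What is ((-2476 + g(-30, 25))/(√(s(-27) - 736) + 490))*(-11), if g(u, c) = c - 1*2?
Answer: 13221670/260511 - 26983*I*√20411/260511 ≈ 50.753 - 14.798*I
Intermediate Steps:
s(d) = 8 + d³ (s(d) = 8 + d*d² = 8 + d³)
g(u, c) = -2 + c (g(u, c) = c - 2 = -2 + c)
((-2476 + g(-30, 25))/(√(s(-27) - 736) + 490))*(-11) = ((-2476 + (-2 + 25))/(√((8 + (-27)³) - 736) + 490))*(-11) = ((-2476 + 23)/(√((8 - 19683) - 736) + 490))*(-11) = -2453/(√(-19675 - 736) + 490)*(-11) = -2453/(√(-20411) + 490)*(-11) = -2453/(I*√20411 + 490)*(-11) = -2453/(490 + I*√20411)*(-11) = 26983/(490 + I*√20411)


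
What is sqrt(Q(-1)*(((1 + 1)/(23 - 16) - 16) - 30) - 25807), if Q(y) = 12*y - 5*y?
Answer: I*sqrt(25487) ≈ 159.65*I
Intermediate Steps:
Q(y) = 7*y
sqrt(Q(-1)*(((1 + 1)/(23 - 16) - 16) - 30) - 25807) = sqrt((7*(-1))*(((1 + 1)/(23 - 16) - 16) - 30) - 25807) = sqrt(-7*((2/7 - 16) - 30) - 25807) = sqrt(-7*(-110/7 - 30) - 25807) = sqrt(-7*(-320/7) - 25807) = sqrt(320 - 25807) = sqrt(-25487) = I*sqrt(25487)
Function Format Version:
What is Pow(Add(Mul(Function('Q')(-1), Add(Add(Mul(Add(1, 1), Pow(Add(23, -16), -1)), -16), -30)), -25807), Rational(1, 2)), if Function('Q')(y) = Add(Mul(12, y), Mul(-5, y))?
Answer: Mul(I, Pow(25487, Rational(1, 2))) ≈ Mul(159.65, I)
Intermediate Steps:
Function('Q')(y) = Mul(7, y)
Pow(Add(Mul(Function('Q')(-1), Add(Add(Mul(Add(1, 1), Pow(Add(23, -16), -1)), -16), -30)), -25807), Rational(1, 2)) = Pow(Add(Mul(Mul(7, -1), Add(Add(Mul(Add(1, 1), Pow(Add(23, -16), -1)), -16), -30)), -25807), Rational(1, 2)) = Pow(Add(Mul(-7, Add(Add(Mul(2, Pow(7, -1)), -16), -30)), -25807), Rational(1, 2)) = Pow(Add(Mul(-7, Add(Add(Mul(2, Rational(1, 7)), -16), -30)), -25807), Rational(1, 2)) = Pow(Add(Mul(-7, Add(Add(Rational(2, 7), -16), -30)), -25807), Rational(1, 2)) = Pow(Add(Mul(-7, Add(Rational(-110, 7), -30)), -25807), Rational(1, 2)) = Pow(Add(Mul(-7, Rational(-320, 7)), -25807), Rational(1, 2)) = Pow(Add(320, -25807), Rational(1, 2)) = Pow(-25487, Rational(1, 2)) = Mul(I, Pow(25487, Rational(1, 2)))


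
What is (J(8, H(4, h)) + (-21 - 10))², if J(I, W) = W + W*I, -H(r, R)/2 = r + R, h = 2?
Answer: 19321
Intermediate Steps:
H(r, R) = -2*R - 2*r (H(r, R) = -2*(r + R) = -2*(R + r) = -2*R - 2*r)
J(I, W) = W + I*W
(J(8, H(4, h)) + (-21 - 10))² = ((-2*2 - 2*4)*(1 + 8) + (-21 - 10))² = ((-4 - 8)*9 - 31)² = (-12*9 - 31)² = (-108 - 31)² = (-139)² = 19321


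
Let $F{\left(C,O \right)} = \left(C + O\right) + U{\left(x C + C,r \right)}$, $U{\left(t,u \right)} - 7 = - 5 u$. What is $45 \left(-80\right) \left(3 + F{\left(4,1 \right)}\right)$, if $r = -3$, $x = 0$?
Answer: $-108000$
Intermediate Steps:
$U{\left(t,u \right)} = 7 - 5 u$
$F{\left(C,O \right)} = 22 + C + O$ ($F{\left(C,O \right)} = \left(C + O\right) + \left(7 - -15\right) = \left(C + O\right) + \left(7 + 15\right) = \left(C + O\right) + 22 = 22 + C + O$)
$45 \left(-80\right) \left(3 + F{\left(4,1 \right)}\right) = 45 \left(-80\right) \left(3 + \left(22 + 4 + 1\right)\right) = - 3600 \left(3 + 27\right) = \left(-3600\right) 30 = -108000$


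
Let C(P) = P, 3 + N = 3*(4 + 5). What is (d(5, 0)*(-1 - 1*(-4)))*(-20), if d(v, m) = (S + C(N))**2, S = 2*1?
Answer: -40560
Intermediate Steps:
N = 24 (N = -3 + 3*(4 + 5) = -3 + 3*9 = -3 + 27 = 24)
S = 2
d(v, m) = 676 (d(v, m) = (2 + 24)**2 = 26**2 = 676)
(d(5, 0)*(-1 - 1*(-4)))*(-20) = (676*(-1 - 1*(-4)))*(-20) = (676*(-1 + 4))*(-20) = (676*3)*(-20) = 2028*(-20) = -40560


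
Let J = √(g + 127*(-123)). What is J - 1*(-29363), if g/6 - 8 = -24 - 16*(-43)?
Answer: 29363 + I*√11589 ≈ 29363.0 + 107.65*I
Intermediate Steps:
g = 4032 (g = 48 + 6*(-24 - 16*(-43)) = 48 + 6*(-24 + 688) = 48 + 6*664 = 48 + 3984 = 4032)
J = I*√11589 (J = √(4032 + 127*(-123)) = √(4032 - 15621) = √(-11589) = I*√11589 ≈ 107.65*I)
J - 1*(-29363) = I*√11589 - 1*(-29363) = I*√11589 + 29363 = 29363 + I*√11589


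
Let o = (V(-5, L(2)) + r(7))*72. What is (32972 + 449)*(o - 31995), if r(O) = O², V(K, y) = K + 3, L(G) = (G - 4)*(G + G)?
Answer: -956208231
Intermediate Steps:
L(G) = 2*G*(-4 + G) (L(G) = (-4 + G)*(2*G) = 2*G*(-4 + G))
V(K, y) = 3 + K
o = 3384 (o = ((3 - 5) + 7²)*72 = (-2 + 49)*72 = 47*72 = 3384)
(32972 + 449)*(o - 31995) = (32972 + 449)*(3384 - 31995) = 33421*(-28611) = -956208231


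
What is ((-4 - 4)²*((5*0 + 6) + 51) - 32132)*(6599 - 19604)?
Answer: 370434420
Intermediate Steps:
((-4 - 4)²*((5*0 + 6) + 51) - 32132)*(6599 - 19604) = ((-8)²*((0 + 6) + 51) - 32132)*(-13005) = (64*(6 + 51) - 32132)*(-13005) = (64*57 - 32132)*(-13005) = (3648 - 32132)*(-13005) = -28484*(-13005) = 370434420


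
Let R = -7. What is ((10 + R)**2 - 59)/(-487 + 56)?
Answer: 50/431 ≈ 0.11601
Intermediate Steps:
((10 + R)**2 - 59)/(-487 + 56) = ((10 - 7)**2 - 59)/(-487 + 56) = (3**2 - 59)/(-431) = (9 - 59)*(-1/431) = -50*(-1/431) = 50/431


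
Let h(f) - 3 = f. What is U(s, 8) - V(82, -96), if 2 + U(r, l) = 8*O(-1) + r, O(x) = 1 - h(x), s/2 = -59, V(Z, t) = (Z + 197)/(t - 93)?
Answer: -2657/21 ≈ -126.52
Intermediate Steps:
V(Z, t) = (197 + Z)/(-93 + t)
h(f) = 3 + f
s = -118 (s = 2*(-59) = -118)
O(x) = -2 - x (O(x) = 1 - (3 + x) = 1 + (-3 - x) = -2 - x)
U(r, l) = -10 + r (U(r, l) = -2 + (8*(-2 - 1*(-1)) + r) = -2 + (8*(-2 + 1) + r) = -2 + (8*(-1) + r) = -2 + (-8 + r) = -10 + r)
U(s, 8) - V(82, -96) = (-10 - 118) - (197 + 82)/(-93 - 96) = -128 - 279/(-189) = -128 - (-1)*279/189 = -128 - 1*(-31/21) = -128 + 31/21 = -2657/21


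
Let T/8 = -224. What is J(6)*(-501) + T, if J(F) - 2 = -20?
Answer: 7226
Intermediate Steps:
T = -1792 (T = 8*(-224) = -1792)
J(F) = -18 (J(F) = 2 - 20 = -18)
J(6)*(-501) + T = -18*(-501) - 1792 = 9018 - 1792 = 7226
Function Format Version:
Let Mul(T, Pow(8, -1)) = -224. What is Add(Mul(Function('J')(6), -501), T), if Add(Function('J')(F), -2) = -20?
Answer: 7226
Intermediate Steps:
T = -1792 (T = Mul(8, -224) = -1792)
Function('J')(F) = -18 (Function('J')(F) = Add(2, -20) = -18)
Add(Mul(Function('J')(6), -501), T) = Add(Mul(-18, -501), -1792) = Add(9018, -1792) = 7226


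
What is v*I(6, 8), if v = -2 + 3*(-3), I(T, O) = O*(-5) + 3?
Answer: 407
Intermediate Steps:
I(T, O) = 3 - 5*O (I(T, O) = -5*O + 3 = 3 - 5*O)
v = -11 (v = -2 - 9 = -11)
v*I(6, 8) = -11*(3 - 5*8) = -11*(3 - 40) = -11*(-37) = 407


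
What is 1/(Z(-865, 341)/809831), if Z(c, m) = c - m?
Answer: -809831/1206 ≈ -671.50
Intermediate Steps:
1/(Z(-865, 341)/809831) = 1/((-865 - 1*341)/809831) = 1/((-865 - 341)*(1/809831)) = 1/(-1206*1/809831) = 1/(-1206/809831) = -809831/1206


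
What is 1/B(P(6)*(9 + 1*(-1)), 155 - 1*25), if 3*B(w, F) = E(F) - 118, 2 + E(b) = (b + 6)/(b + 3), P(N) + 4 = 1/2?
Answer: -399/15824 ≈ -0.025215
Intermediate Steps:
P(N) = -7/2 (P(N) = -4 + 1/2 = -4 + ½ = -7/2)
E(b) = -2 + (6 + b)/(3 + b) (E(b) = -2 + (b + 6)/(b + 3) = -2 + (6 + b)/(3 + b))
B(w, F) = -118/3 - F/(3*(3 + F)) (B(w, F) = (-F/(3 + F) - 118)/3 = (-118 - F/(3 + F))/3 = -118/3 - F/(3*(3 + F)))
1/B(P(6)*(9 + 1*(-1)), 155 - 1*25) = 1/((-354 - 119*(155 - 1*25))/(3*(3 + (155 - 1*25)))) = 1/((-354 - 119*(155 - 25))/(3*(3 + (155 - 25)))) = 1/((-354 - 119*130)/(3*(3 + 130))) = 1/((⅓)*(-354 - 15470)/133) = 1/((⅓)*(1/133)*(-15824)) = 1/(-15824/399) = -399/15824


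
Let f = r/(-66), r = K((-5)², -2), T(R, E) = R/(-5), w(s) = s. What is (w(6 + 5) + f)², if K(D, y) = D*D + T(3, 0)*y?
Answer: 249001/108900 ≈ 2.2865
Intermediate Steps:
T(R, E) = -R/5 (T(R, E) = R*(-⅕) = -R/5)
K(D, y) = D² - 3*y/5 (K(D, y) = D*D + (-⅕*3)*y = D² - 3*y/5)
r = 3131/5 (r = ((-5)²)² - ⅗*(-2) = 25² + 6/5 = 625 + 6/5 = 3131/5 ≈ 626.20)
f = -3131/330 (f = (3131/5)/(-66) = (3131/5)*(-1/66) = -3131/330 ≈ -9.4879)
(w(6 + 5) + f)² = ((6 + 5) - 3131/330)² = (11 - 3131/330)² = (499/330)² = 249001/108900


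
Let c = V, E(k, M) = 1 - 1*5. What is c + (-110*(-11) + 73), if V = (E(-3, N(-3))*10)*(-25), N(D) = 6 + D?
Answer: 2283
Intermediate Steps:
E(k, M) = -4 (E(k, M) = 1 - 5 = -4)
V = 1000 (V = -4*10*(-25) = -40*(-25) = 1000)
c = 1000
c + (-110*(-11) + 73) = 1000 + (-110*(-11) + 73) = 1000 + (1210 + 73) = 1000 + 1283 = 2283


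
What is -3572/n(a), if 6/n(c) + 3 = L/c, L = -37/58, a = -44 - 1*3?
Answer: 154679/87 ≈ 1777.9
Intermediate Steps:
a = -47 (a = -44 - 3 = -47)
L = -37/58 (L = -37*1/58 = -37/58 ≈ -0.63793)
n(c) = 6/(-3 - 37/(58*c))
-3572/n(a) = -3572/((-348*(-47)/(37 + 174*(-47)))) = -3572/((-348*(-47)/(37 - 8178))) = -3572/((-348*(-47)/(-8141))) = -3572/((-348*(-47)*(-1/8141))) = -3572/(-16356/8141) = -3572*(-8141/16356) = 154679/87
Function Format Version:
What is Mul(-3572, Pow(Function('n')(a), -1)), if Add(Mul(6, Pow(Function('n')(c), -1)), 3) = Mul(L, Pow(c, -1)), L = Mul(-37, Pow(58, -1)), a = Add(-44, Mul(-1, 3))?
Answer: Rational(154679, 87) ≈ 1777.9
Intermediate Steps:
a = -47 (a = Add(-44, -3) = -47)
L = Rational(-37, 58) (L = Mul(-37, Rational(1, 58)) = Rational(-37, 58) ≈ -0.63793)
Function('n')(c) = Mul(6, Pow(Add(-3, Mul(Rational(-37, 58), Pow(c, -1))), -1))
Mul(-3572, Pow(Function('n')(a), -1)) = Mul(-3572, Pow(Mul(-348, -47, Pow(Add(37, Mul(174, -47)), -1)), -1)) = Mul(-3572, Pow(Mul(-348, -47, Pow(Add(37, -8178), -1)), -1)) = Mul(-3572, Pow(Mul(-348, -47, Pow(-8141, -1)), -1)) = Mul(-3572, Pow(Mul(-348, -47, Rational(-1, 8141)), -1)) = Mul(-3572, Pow(Rational(-16356, 8141), -1)) = Mul(-3572, Rational(-8141, 16356)) = Rational(154679, 87)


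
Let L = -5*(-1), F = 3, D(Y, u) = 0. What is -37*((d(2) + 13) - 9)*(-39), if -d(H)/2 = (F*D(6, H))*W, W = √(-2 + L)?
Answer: 5772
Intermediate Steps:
L = 5
W = √3 (W = √(-2 + 5) = √3 ≈ 1.7320)
d(H) = 0 (d(H) = -2*3*0*√3 = -0*√3 = -2*0 = 0)
-37*((d(2) + 13) - 9)*(-39) = -37*((0 + 13) - 9)*(-39) = -37*(13 - 9)*(-39) = -37*4*(-39) = -148*(-39) = 5772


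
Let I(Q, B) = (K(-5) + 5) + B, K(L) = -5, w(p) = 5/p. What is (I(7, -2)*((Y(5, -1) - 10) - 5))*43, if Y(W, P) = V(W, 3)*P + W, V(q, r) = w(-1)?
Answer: 430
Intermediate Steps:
V(q, r) = -5 (V(q, r) = 5/(-1) = 5*(-1) = -5)
Y(W, P) = W - 5*P (Y(W, P) = -5*P + W = W - 5*P)
I(Q, B) = B (I(Q, B) = (-5 + 5) + B = 0 + B = B)
(I(7, -2)*((Y(5, -1) - 10) - 5))*43 = -2*(((5 - 5*(-1)) - 10) - 5)*43 = -2*(((5 + 5) - 10) - 5)*43 = -2*((10 - 10) - 5)*43 = -2*(0 - 5)*43 = -2*(-5)*43 = 10*43 = 430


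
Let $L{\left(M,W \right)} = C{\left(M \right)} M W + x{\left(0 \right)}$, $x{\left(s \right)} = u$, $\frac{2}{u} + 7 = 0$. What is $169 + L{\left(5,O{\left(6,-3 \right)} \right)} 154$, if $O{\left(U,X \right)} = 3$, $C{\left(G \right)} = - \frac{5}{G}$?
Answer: $-2185$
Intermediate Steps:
$u = - \frac{2}{7}$ ($u = \frac{2}{-7 + 0} = \frac{2}{-7} = 2 \left(- \frac{1}{7}\right) = - \frac{2}{7} \approx -0.28571$)
$x{\left(s \right)} = - \frac{2}{7}$
$L{\left(M,W \right)} = - \frac{2}{7} - 5 W$ ($L{\left(M,W \right)} = - \frac{5}{M} M W - \frac{2}{7} = - 5 W - \frac{2}{7} = - \frac{2}{7} - 5 W$)
$169 + L{\left(5,O{\left(6,-3 \right)} \right)} 154 = 169 + \left(- \frac{2}{7} - 15\right) 154 = 169 - 2354 = -2185$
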